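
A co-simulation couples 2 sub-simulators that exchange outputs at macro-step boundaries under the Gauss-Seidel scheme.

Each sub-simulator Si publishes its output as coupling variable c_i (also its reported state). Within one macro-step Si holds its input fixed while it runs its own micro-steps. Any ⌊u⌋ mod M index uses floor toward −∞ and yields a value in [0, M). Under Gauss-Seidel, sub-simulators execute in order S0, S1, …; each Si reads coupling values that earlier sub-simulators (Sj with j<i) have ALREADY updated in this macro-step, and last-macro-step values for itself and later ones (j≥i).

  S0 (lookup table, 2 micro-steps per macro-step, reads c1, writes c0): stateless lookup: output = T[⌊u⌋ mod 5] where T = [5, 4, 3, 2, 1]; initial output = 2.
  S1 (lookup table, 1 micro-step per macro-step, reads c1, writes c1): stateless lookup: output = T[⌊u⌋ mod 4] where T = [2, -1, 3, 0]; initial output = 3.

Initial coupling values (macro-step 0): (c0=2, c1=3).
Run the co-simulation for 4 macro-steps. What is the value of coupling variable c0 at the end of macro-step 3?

c0 at macro-step 3 = 3

macro 1: S0 reads c1=3 → after 2×micro: 2; S1 reads c1=3 → after 1×micro: 0 ⇒ (c0=2, c1=0)
macro 2: S0 reads c1=0 → after 2×micro: 5; S1 reads c1=0 → after 1×micro: 2 ⇒ (c0=5, c1=2)
macro 3: S0 reads c1=2 → after 2×micro: 3; S1 reads c1=2 → after 1×micro: 3 ⇒ (c0=3, c1=3)
macro 4: S0 reads c1=3 → after 2×micro: 2; S1 reads c1=3 → after 1×micro: 0 ⇒ (c0=2, c1=0)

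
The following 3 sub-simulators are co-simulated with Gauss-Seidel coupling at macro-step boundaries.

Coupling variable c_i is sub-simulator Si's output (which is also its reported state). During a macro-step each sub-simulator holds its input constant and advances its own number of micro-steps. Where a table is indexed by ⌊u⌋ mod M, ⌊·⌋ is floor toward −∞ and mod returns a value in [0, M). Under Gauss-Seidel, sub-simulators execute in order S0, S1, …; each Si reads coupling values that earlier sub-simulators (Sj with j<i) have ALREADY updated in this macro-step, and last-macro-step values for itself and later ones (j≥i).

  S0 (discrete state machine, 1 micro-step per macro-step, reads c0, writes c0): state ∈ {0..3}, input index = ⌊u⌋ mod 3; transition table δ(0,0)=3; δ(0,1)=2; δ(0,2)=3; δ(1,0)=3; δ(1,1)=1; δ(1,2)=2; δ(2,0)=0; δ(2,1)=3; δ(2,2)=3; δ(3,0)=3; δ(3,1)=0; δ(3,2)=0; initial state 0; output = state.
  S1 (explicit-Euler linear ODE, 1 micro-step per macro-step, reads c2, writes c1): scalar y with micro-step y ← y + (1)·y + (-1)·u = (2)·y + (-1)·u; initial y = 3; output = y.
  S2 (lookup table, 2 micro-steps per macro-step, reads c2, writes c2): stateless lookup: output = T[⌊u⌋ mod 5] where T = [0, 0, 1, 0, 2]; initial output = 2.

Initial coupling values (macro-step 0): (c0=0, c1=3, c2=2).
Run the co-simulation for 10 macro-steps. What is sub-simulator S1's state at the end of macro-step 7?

S1 state at macro-step 7 = 224

macro 1: S0 reads c0=0 → after 1×micro: 3; S1 reads c2=2 → after 1×micro: 4; S2 reads c2=2 → after 2×micro: 1 ⇒ (c0=3, c1=4, c2=1)
macro 2: S0 reads c0=3 → after 1×micro: 3; S1 reads c2=1 → after 1×micro: 7; S2 reads c2=1 → after 2×micro: 0 ⇒ (c0=3, c1=7, c2=0)
macro 3: S0 reads c0=3 → after 1×micro: 3; S1 reads c2=0 → after 1×micro: 14; S2 reads c2=0 → after 2×micro: 0 ⇒ (c0=3, c1=14, c2=0)
macro 4: S0 reads c0=3 → after 1×micro: 3; S1 reads c2=0 → after 1×micro: 28; S2 reads c2=0 → after 2×micro: 0 ⇒ (c0=3, c1=28, c2=0)
macro 5: S0 reads c0=3 → after 1×micro: 3; S1 reads c2=0 → after 1×micro: 56; S2 reads c2=0 → after 2×micro: 0 ⇒ (c0=3, c1=56, c2=0)
macro 6: S0 reads c0=3 → after 1×micro: 3; S1 reads c2=0 → after 1×micro: 112; S2 reads c2=0 → after 2×micro: 0 ⇒ (c0=3, c1=112, c2=0)
macro 7: S0 reads c0=3 → after 1×micro: 3; S1 reads c2=0 → after 1×micro: 224; S2 reads c2=0 → after 2×micro: 0 ⇒ (c0=3, c1=224, c2=0)
macro 8: S0 reads c0=3 → after 1×micro: 3; S1 reads c2=0 → after 1×micro: 448; S2 reads c2=0 → after 2×micro: 0 ⇒ (c0=3, c1=448, c2=0)
macro 9: S0 reads c0=3 → after 1×micro: 3; S1 reads c2=0 → after 1×micro: 896; S2 reads c2=0 → after 2×micro: 0 ⇒ (c0=3, c1=896, c2=0)
macro 10: S0 reads c0=3 → after 1×micro: 3; S1 reads c2=0 → after 1×micro: 1792; S2 reads c2=0 → after 2×micro: 0 ⇒ (c0=3, c1=1792, c2=0)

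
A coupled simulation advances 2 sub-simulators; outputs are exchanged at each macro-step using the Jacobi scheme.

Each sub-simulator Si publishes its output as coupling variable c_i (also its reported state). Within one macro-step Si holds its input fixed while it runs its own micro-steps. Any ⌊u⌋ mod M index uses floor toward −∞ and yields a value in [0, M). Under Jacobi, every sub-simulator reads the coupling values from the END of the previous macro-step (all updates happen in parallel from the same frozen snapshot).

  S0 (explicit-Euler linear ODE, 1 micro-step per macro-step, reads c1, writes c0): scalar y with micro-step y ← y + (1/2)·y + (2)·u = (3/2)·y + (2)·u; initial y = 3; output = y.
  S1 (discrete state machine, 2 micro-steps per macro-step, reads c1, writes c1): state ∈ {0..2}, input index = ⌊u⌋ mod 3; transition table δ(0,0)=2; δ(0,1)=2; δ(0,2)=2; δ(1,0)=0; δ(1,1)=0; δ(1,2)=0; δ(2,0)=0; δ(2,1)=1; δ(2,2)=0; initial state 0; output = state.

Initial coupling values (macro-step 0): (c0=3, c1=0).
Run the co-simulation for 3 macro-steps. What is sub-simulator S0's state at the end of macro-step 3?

S0 state at macro-step 3 = 81/8

macro 1: S0 reads c1=0 → after 1×micro: 9/2; S1 reads c1=0 → after 2×micro: 0 ⇒ (c0=9/2, c1=0)
macro 2: S0 reads c1=0 → after 1×micro: 27/4; S1 reads c1=0 → after 2×micro: 0 ⇒ (c0=27/4, c1=0)
macro 3: S0 reads c1=0 → after 1×micro: 81/8; S1 reads c1=0 → after 2×micro: 0 ⇒ (c0=81/8, c1=0)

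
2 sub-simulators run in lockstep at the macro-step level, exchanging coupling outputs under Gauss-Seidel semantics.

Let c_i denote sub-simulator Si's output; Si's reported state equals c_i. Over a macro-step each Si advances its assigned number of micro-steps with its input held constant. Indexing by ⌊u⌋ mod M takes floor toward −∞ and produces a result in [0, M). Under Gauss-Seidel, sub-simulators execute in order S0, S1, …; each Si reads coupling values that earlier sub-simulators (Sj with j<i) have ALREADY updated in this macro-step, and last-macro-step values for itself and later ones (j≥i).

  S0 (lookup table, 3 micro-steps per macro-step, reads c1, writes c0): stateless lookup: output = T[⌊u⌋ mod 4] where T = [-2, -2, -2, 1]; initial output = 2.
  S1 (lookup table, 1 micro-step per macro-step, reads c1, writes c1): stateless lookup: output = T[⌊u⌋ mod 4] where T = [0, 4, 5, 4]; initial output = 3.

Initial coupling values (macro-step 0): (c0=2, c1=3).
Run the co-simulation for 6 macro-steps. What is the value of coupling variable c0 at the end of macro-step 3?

c0 at macro-step 3 = -2

macro 1: S0 reads c1=3 → after 3×micro: 1; S1 reads c1=3 → after 1×micro: 4 ⇒ (c0=1, c1=4)
macro 2: S0 reads c1=4 → after 3×micro: -2; S1 reads c1=4 → after 1×micro: 0 ⇒ (c0=-2, c1=0)
macro 3: S0 reads c1=0 → after 3×micro: -2; S1 reads c1=0 → after 1×micro: 0 ⇒ (c0=-2, c1=0)
macro 4: S0 reads c1=0 → after 3×micro: -2; S1 reads c1=0 → after 1×micro: 0 ⇒ (c0=-2, c1=0)
macro 5: S0 reads c1=0 → after 3×micro: -2; S1 reads c1=0 → after 1×micro: 0 ⇒ (c0=-2, c1=0)
macro 6: S0 reads c1=0 → after 3×micro: -2; S1 reads c1=0 → after 1×micro: 0 ⇒ (c0=-2, c1=0)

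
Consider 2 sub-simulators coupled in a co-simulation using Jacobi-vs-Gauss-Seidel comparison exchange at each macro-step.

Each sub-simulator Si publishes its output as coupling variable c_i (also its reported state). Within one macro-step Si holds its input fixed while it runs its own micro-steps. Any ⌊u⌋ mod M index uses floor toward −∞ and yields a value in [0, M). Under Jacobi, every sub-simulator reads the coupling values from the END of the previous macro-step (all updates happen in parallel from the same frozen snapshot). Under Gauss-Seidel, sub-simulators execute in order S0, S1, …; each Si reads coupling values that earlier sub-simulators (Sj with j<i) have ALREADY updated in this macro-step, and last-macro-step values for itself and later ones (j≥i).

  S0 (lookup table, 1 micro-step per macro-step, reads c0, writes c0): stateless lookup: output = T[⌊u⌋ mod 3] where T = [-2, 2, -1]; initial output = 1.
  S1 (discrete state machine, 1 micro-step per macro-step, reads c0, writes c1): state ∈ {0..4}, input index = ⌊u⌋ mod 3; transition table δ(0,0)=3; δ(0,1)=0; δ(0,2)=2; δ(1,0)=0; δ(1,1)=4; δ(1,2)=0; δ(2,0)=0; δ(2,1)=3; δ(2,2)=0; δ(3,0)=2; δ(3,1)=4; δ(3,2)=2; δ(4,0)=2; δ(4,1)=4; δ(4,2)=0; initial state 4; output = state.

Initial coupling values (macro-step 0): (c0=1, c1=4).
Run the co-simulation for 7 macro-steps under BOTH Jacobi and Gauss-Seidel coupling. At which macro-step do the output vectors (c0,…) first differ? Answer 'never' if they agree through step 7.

first divergence at macro-step: 1

[Jacobi] macro 1: S0 reads c0=1 → after 1×micro: 2; S1 reads c0=1 → after 1×micro: 4 ⇒ (c0=2, c1=4)
[Jacobi] macro 2: S0 reads c0=2 → after 1×micro: -1; S1 reads c0=2 → after 1×micro: 0 ⇒ (c0=-1, c1=0)
[Jacobi] macro 3: S0 reads c0=-1 → after 1×micro: -1; S1 reads c0=-1 → after 1×micro: 2 ⇒ (c0=-1, c1=2)
[Jacobi] macro 4: S0 reads c0=-1 → after 1×micro: -1; S1 reads c0=-1 → after 1×micro: 0 ⇒ (c0=-1, c1=0)
[Jacobi] macro 5: S0 reads c0=-1 → after 1×micro: -1; S1 reads c0=-1 → after 1×micro: 2 ⇒ (c0=-1, c1=2)
[Jacobi] macro 6: S0 reads c0=-1 → after 1×micro: -1; S1 reads c0=-1 → after 1×micro: 0 ⇒ (c0=-1, c1=0)
[Jacobi] macro 7: S0 reads c0=-1 → after 1×micro: -1; S1 reads c0=-1 → after 1×micro: 2 ⇒ (c0=-1, c1=2)
[Gauss-Seidel] macro 1: S0 reads c0=1 → after 1×micro: 2; S1 reads c0=2 → after 1×micro: 0 ⇒ (c0=2, c1=0)
[Gauss-Seidel] macro 2: S0 reads c0=2 → after 1×micro: -1; S1 reads c0=-1 → after 1×micro: 2 ⇒ (c0=-1, c1=2)
[Gauss-Seidel] macro 3: S0 reads c0=-1 → after 1×micro: -1; S1 reads c0=-1 → after 1×micro: 0 ⇒ (c0=-1, c1=0)
[Gauss-Seidel] macro 4: S0 reads c0=-1 → after 1×micro: -1; S1 reads c0=-1 → after 1×micro: 2 ⇒ (c0=-1, c1=2)
[Gauss-Seidel] macro 5: S0 reads c0=-1 → after 1×micro: -1; S1 reads c0=-1 → after 1×micro: 0 ⇒ (c0=-1, c1=0)
[Gauss-Seidel] macro 6: S0 reads c0=-1 → after 1×micro: -1; S1 reads c0=-1 → after 1×micro: 2 ⇒ (c0=-1, c1=2)
[Gauss-Seidel] macro 7: S0 reads c0=-1 → after 1×micro: -1; S1 reads c0=-1 → after 1×micro: 0 ⇒ (c0=-1, c1=0)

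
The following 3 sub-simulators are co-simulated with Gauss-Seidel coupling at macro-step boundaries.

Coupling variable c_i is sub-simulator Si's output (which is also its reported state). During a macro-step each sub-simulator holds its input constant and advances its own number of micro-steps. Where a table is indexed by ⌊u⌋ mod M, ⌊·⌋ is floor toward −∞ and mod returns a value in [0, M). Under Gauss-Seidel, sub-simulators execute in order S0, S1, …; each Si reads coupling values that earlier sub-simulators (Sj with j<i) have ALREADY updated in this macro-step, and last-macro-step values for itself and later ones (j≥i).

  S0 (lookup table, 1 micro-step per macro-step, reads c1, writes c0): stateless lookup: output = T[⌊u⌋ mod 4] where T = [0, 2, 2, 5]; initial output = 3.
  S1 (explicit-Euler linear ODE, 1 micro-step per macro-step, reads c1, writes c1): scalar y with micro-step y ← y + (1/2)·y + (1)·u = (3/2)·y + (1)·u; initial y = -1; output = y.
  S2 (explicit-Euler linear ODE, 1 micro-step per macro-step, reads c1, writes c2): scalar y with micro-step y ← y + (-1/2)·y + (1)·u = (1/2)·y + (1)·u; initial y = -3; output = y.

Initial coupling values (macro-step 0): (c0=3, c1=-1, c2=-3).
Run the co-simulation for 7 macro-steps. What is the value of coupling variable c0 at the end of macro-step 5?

c0 at macro-step 5 = 0

macro 1: S0 reads c1=-1 → after 1×micro: 5; S1 reads c1=-1 → after 1×micro: -5/2; S2 reads c1=-5/2 → after 1×micro: -4 ⇒ (c0=5, c1=-5/2, c2=-4)
macro 2: S0 reads c1=-5/2 → after 1×micro: 2; S1 reads c1=-5/2 → after 1×micro: -25/4; S2 reads c1=-25/4 → after 1×micro: -33/4 ⇒ (c0=2, c1=-25/4, c2=-33/4)
macro 3: S0 reads c1=-25/4 → after 1×micro: 2; S1 reads c1=-25/4 → after 1×micro: -125/8; S2 reads c1=-125/8 → after 1×micro: -79/4 ⇒ (c0=2, c1=-125/8, c2=-79/4)
macro 4: S0 reads c1=-125/8 → after 1×micro: 0; S1 reads c1=-125/8 → after 1×micro: -625/16; S2 reads c1=-625/16 → after 1×micro: -783/16 ⇒ (c0=0, c1=-625/16, c2=-783/16)
macro 5: S0 reads c1=-625/16 → after 1×micro: 0; S1 reads c1=-625/16 → after 1×micro: -3125/32; S2 reads c1=-3125/32 → after 1×micro: -977/8 ⇒ (c0=0, c1=-3125/32, c2=-977/8)
macro 6: S0 reads c1=-3125/32 → after 1×micro: 2; S1 reads c1=-3125/32 → after 1×micro: -15625/64; S2 reads c1=-15625/64 → after 1×micro: -19533/64 ⇒ (c0=2, c1=-15625/64, c2=-19533/64)
macro 7: S0 reads c1=-15625/64 → after 1×micro: 5; S1 reads c1=-15625/64 → after 1×micro: -78125/128; S2 reads c1=-78125/128 → after 1×micro: -48829/64 ⇒ (c0=5, c1=-78125/128, c2=-48829/64)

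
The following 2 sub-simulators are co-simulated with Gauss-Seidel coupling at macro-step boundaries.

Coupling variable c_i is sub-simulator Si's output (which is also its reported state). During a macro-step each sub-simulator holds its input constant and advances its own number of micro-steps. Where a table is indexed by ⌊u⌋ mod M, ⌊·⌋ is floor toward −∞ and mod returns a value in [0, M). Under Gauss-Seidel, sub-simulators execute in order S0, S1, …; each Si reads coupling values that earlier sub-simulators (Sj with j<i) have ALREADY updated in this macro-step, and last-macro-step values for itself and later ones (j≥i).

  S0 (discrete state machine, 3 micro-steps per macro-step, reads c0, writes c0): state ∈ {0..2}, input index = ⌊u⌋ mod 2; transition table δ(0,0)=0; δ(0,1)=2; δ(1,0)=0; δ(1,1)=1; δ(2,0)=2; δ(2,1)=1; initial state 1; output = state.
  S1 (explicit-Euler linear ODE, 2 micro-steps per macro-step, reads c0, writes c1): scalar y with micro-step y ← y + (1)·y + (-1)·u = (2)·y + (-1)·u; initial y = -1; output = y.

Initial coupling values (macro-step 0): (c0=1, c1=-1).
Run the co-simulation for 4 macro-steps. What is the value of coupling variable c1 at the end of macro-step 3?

c1 at macro-step 3 = -127

macro 1: S0 reads c0=1 → after 3×micro: 1; S1 reads c0=1 → after 2×micro: -7 ⇒ (c0=1, c1=-7)
macro 2: S0 reads c0=1 → after 3×micro: 1; S1 reads c0=1 → after 2×micro: -31 ⇒ (c0=1, c1=-31)
macro 3: S0 reads c0=1 → after 3×micro: 1; S1 reads c0=1 → after 2×micro: -127 ⇒ (c0=1, c1=-127)
macro 4: S0 reads c0=1 → after 3×micro: 1; S1 reads c0=1 → after 2×micro: -511 ⇒ (c0=1, c1=-511)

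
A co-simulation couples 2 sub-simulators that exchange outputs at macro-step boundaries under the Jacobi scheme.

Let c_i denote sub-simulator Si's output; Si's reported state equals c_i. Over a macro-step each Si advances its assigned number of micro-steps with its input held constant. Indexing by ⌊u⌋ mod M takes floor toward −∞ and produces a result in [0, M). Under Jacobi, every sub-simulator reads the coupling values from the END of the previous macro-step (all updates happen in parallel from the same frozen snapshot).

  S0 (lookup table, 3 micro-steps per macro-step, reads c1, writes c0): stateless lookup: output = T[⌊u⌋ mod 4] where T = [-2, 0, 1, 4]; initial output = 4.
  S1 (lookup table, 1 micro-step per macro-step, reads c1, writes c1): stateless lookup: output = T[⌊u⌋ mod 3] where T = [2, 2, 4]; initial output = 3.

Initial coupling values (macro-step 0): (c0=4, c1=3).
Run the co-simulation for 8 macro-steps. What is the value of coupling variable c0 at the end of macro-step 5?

macro 1: S0 reads c1=3 → after 3×micro: 4; S1 reads c1=3 → after 1×micro: 2 ⇒ (c0=4, c1=2)
macro 2: S0 reads c1=2 → after 3×micro: 1; S1 reads c1=2 → after 1×micro: 4 ⇒ (c0=1, c1=4)
macro 3: S0 reads c1=4 → after 3×micro: -2; S1 reads c1=4 → after 1×micro: 2 ⇒ (c0=-2, c1=2)
macro 4: S0 reads c1=2 → after 3×micro: 1; S1 reads c1=2 → after 1×micro: 4 ⇒ (c0=1, c1=4)
macro 5: S0 reads c1=4 → after 3×micro: -2; S1 reads c1=4 → after 1×micro: 2 ⇒ (c0=-2, c1=2)
macro 6: S0 reads c1=2 → after 3×micro: 1; S1 reads c1=2 → after 1×micro: 4 ⇒ (c0=1, c1=4)
macro 7: S0 reads c1=4 → after 3×micro: -2; S1 reads c1=4 → after 1×micro: 2 ⇒ (c0=-2, c1=2)
macro 8: S0 reads c1=2 → after 3×micro: 1; S1 reads c1=2 → after 1×micro: 4 ⇒ (c0=1, c1=4)

c0 at macro-step 5 = -2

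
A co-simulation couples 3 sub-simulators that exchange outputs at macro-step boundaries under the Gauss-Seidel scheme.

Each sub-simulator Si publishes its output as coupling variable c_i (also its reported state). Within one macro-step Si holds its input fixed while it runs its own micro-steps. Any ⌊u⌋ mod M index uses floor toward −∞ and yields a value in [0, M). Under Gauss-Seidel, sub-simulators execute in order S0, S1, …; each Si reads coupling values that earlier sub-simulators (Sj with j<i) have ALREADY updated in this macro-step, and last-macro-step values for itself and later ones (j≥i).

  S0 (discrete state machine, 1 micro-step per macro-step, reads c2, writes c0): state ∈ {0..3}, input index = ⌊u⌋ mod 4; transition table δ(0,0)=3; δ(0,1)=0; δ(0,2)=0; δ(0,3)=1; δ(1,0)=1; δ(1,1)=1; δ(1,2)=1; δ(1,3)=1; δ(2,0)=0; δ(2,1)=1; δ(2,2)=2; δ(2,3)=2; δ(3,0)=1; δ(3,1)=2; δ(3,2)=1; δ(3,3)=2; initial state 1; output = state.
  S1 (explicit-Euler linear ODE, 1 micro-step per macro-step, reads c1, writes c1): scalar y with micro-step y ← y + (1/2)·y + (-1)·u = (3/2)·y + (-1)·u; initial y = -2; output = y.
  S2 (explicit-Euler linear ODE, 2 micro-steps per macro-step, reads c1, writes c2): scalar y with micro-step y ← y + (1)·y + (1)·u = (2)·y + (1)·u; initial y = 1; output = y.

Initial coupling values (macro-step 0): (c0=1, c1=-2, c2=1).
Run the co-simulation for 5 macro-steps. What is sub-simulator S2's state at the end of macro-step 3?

macro 1: S0 reads c2=1 → after 1×micro: 1; S1 reads c1=-2 → after 1×micro: -1; S2 reads c1=-1 → after 2×micro: 1 ⇒ (c0=1, c1=-1, c2=1)
macro 2: S0 reads c2=1 → after 1×micro: 1; S1 reads c1=-1 → after 1×micro: -1/2; S2 reads c1=-1/2 → after 2×micro: 5/2 ⇒ (c0=1, c1=-1/2, c2=5/2)
macro 3: S0 reads c2=5/2 → after 1×micro: 1; S1 reads c1=-1/2 → after 1×micro: -1/4; S2 reads c1=-1/4 → after 2×micro: 37/4 ⇒ (c0=1, c1=-1/4, c2=37/4)
macro 4: S0 reads c2=37/4 → after 1×micro: 1; S1 reads c1=-1/4 → after 1×micro: -1/8; S2 reads c1=-1/8 → after 2×micro: 293/8 ⇒ (c0=1, c1=-1/8, c2=293/8)
macro 5: S0 reads c2=293/8 → after 1×micro: 1; S1 reads c1=-1/8 → after 1×micro: -1/16; S2 reads c1=-1/16 → after 2×micro: 2341/16 ⇒ (c0=1, c1=-1/16, c2=2341/16)

S2 state at macro-step 3 = 37/4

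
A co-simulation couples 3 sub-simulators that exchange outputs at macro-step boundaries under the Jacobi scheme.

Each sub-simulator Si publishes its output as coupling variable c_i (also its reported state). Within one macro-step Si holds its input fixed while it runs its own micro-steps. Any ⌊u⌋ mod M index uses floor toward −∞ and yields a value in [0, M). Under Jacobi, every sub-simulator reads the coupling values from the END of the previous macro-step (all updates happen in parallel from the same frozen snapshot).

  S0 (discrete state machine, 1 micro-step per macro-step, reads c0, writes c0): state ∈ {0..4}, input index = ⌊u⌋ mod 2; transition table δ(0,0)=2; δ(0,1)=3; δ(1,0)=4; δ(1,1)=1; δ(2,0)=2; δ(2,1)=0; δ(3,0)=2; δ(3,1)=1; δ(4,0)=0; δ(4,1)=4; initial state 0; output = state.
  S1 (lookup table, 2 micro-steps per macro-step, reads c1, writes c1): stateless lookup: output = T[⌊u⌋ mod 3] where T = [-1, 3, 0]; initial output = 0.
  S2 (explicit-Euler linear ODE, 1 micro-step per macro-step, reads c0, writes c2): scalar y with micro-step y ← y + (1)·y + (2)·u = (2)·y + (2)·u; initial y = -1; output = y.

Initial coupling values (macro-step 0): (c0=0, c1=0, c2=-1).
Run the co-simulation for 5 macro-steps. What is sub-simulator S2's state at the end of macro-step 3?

S2 state at macro-step 3 = 4

macro 1: S0 reads c0=0 → after 1×micro: 2; S1 reads c1=0 → after 2×micro: -1; S2 reads c0=0 → after 1×micro: -2 ⇒ (c0=2, c1=-1, c2=-2)
macro 2: S0 reads c0=2 → after 1×micro: 2; S1 reads c1=-1 → after 2×micro: 0; S2 reads c0=2 → after 1×micro: 0 ⇒ (c0=2, c1=0, c2=0)
macro 3: S0 reads c0=2 → after 1×micro: 2; S1 reads c1=0 → after 2×micro: -1; S2 reads c0=2 → after 1×micro: 4 ⇒ (c0=2, c1=-1, c2=4)
macro 4: S0 reads c0=2 → after 1×micro: 2; S1 reads c1=-1 → after 2×micro: 0; S2 reads c0=2 → after 1×micro: 12 ⇒ (c0=2, c1=0, c2=12)
macro 5: S0 reads c0=2 → after 1×micro: 2; S1 reads c1=0 → after 2×micro: -1; S2 reads c0=2 → after 1×micro: 28 ⇒ (c0=2, c1=-1, c2=28)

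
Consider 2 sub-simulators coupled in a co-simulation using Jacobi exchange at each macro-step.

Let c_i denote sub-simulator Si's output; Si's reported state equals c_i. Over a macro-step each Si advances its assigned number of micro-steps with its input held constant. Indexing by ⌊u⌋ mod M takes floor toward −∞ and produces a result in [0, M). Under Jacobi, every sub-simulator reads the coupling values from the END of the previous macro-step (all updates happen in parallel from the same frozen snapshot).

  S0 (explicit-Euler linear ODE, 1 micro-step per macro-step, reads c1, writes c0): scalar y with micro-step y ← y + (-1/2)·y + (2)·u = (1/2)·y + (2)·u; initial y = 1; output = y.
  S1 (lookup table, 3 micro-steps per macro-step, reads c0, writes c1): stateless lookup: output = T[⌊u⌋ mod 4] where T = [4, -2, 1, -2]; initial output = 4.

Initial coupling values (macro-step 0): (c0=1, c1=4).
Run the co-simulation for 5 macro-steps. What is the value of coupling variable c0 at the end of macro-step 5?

macro 1: S0 reads c1=4 → after 1×micro: 17/2; S1 reads c0=1 → after 3×micro: -2 ⇒ (c0=17/2, c1=-2)
macro 2: S0 reads c1=-2 → after 1×micro: 1/4; S1 reads c0=17/2 → after 3×micro: 4 ⇒ (c0=1/4, c1=4)
macro 3: S0 reads c1=4 → after 1×micro: 65/8; S1 reads c0=1/4 → after 3×micro: 4 ⇒ (c0=65/8, c1=4)
macro 4: S0 reads c1=4 → after 1×micro: 193/16; S1 reads c0=65/8 → after 3×micro: 4 ⇒ (c0=193/16, c1=4)
macro 5: S0 reads c1=4 → after 1×micro: 449/32; S1 reads c0=193/16 → after 3×micro: 4 ⇒ (c0=449/32, c1=4)

c0 at macro-step 5 = 449/32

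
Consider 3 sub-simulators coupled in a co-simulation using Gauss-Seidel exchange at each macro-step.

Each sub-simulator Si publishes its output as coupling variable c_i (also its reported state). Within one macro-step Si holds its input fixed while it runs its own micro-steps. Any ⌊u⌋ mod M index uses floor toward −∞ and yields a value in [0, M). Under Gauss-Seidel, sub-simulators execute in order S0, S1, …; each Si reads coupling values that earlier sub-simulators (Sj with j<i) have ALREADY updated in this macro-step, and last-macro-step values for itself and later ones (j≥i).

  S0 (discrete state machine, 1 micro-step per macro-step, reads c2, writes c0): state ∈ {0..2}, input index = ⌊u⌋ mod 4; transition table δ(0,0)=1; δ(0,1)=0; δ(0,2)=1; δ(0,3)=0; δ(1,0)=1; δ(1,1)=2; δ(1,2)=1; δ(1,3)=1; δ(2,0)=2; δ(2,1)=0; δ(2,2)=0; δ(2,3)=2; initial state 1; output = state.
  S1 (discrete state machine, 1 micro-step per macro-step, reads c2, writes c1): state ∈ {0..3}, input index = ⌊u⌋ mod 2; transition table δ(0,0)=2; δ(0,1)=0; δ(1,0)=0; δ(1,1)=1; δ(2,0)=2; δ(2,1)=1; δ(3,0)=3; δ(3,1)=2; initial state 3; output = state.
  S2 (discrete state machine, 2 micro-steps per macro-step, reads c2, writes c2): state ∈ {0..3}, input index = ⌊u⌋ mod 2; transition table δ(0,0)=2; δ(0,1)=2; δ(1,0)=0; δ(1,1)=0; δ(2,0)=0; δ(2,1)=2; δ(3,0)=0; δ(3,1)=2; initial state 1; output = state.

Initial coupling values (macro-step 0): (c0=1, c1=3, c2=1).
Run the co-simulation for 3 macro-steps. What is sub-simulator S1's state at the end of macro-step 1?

macro 1: S0 reads c2=1 → after 1×micro: 2; S1 reads c2=1 → after 1×micro: 2; S2 reads c2=1 → after 2×micro: 2 ⇒ (c0=2, c1=2, c2=2)
macro 2: S0 reads c2=2 → after 1×micro: 0; S1 reads c2=2 → after 1×micro: 2; S2 reads c2=2 → after 2×micro: 2 ⇒ (c0=0, c1=2, c2=2)
macro 3: S0 reads c2=2 → after 1×micro: 1; S1 reads c2=2 → after 1×micro: 2; S2 reads c2=2 → after 2×micro: 2 ⇒ (c0=1, c1=2, c2=2)

S1 state at macro-step 1 = 2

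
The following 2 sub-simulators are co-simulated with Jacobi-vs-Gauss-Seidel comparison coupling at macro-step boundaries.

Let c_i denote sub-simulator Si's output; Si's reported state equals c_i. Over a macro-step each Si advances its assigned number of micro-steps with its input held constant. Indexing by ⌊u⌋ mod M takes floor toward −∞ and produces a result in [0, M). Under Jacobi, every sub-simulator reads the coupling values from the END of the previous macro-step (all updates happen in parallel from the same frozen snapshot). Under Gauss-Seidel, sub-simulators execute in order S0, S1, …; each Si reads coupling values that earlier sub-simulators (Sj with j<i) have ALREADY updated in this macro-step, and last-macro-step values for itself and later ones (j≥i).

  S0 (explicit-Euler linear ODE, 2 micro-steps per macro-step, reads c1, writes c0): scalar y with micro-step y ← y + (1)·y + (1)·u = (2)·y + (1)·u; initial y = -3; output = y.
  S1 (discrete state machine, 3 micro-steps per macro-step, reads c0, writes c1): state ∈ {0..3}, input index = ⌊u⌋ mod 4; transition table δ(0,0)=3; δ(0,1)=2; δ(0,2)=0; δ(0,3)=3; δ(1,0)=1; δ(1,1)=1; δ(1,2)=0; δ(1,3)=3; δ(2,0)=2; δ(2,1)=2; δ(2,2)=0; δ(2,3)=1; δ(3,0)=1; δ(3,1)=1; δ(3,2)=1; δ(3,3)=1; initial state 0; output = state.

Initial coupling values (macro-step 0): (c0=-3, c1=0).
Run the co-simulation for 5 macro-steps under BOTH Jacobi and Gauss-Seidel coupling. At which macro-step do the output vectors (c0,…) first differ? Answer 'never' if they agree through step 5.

first divergence at macro-step: 1

[Jacobi] macro 1: S0 reads c1=0 → after 2×micro: -12; S1 reads c0=-3 → after 3×micro: 2 ⇒ (c0=-12, c1=2)
[Jacobi] macro 2: S0 reads c1=2 → after 2×micro: -42; S1 reads c0=-12 → after 3×micro: 2 ⇒ (c0=-42, c1=2)
[Jacobi] macro 3: S0 reads c1=2 → after 2×micro: -162; S1 reads c0=-42 → after 3×micro: 0 ⇒ (c0=-162, c1=0)
[Jacobi] macro 4: S0 reads c1=0 → after 2×micro: -648; S1 reads c0=-162 → after 3×micro: 0 ⇒ (c0=-648, c1=0)
[Jacobi] macro 5: S0 reads c1=0 → after 2×micro: -2592; S1 reads c0=-648 → after 3×micro: 1 ⇒ (c0=-2592, c1=1)
[Gauss-Seidel] macro 1: S0 reads c1=0 → after 2×micro: -12; S1 reads c0=-12 → after 3×micro: 1 ⇒ (c0=-12, c1=1)
[Gauss-Seidel] macro 2: S0 reads c1=1 → after 2×micro: -45; S1 reads c0=-45 → after 3×micro: 3 ⇒ (c0=-45, c1=3)
[Gauss-Seidel] macro 3: S0 reads c1=3 → after 2×micro: -171; S1 reads c0=-171 → after 3×micro: 1 ⇒ (c0=-171, c1=1)
[Gauss-Seidel] macro 4: S0 reads c1=1 → after 2×micro: -681; S1 reads c0=-681 → after 3×micro: 3 ⇒ (c0=-681, c1=3)
[Gauss-Seidel] macro 5: S0 reads c1=3 → after 2×micro: -2715; S1 reads c0=-2715 → after 3×micro: 1 ⇒ (c0=-2715, c1=1)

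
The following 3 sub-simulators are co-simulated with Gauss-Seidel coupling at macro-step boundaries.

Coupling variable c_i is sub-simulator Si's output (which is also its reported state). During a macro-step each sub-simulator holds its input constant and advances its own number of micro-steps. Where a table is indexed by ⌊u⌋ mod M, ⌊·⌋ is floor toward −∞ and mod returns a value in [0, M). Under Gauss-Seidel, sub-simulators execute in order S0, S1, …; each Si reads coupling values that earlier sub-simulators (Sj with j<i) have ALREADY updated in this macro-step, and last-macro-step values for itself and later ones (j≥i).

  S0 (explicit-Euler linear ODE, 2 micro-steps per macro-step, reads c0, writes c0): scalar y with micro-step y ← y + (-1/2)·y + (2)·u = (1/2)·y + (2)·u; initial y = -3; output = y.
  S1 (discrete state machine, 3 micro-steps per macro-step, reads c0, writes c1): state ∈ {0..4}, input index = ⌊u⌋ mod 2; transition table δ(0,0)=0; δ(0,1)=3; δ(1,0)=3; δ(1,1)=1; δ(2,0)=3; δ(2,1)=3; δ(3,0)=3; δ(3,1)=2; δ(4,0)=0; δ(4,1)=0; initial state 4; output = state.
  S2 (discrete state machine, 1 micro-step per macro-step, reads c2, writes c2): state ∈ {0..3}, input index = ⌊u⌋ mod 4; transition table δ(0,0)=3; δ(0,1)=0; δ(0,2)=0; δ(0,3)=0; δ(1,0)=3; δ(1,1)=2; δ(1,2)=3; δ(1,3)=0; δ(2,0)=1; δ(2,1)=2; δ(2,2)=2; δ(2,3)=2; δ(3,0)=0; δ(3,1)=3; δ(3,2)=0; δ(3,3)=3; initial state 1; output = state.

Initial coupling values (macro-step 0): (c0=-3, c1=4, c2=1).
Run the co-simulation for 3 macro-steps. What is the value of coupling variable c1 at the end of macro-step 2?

macro 1: S0 reads c0=-3 → after 2×micro: -39/4; S1 reads c0=-39/4 → after 3×micro: 0; S2 reads c2=1 → after 1×micro: 2 ⇒ (c0=-39/4, c1=0, c2=2)
macro 2: S0 reads c0=-39/4 → after 2×micro: -507/16; S1 reads c0=-507/16 → after 3×micro: 0; S2 reads c2=2 → after 1×micro: 2 ⇒ (c0=-507/16, c1=0, c2=2)
macro 3: S0 reads c0=-507/16 → after 2×micro: -6591/64; S1 reads c0=-6591/64 → after 3×micro: 3; S2 reads c2=2 → after 1×micro: 2 ⇒ (c0=-6591/64, c1=3, c2=2)

c1 at macro-step 2 = 0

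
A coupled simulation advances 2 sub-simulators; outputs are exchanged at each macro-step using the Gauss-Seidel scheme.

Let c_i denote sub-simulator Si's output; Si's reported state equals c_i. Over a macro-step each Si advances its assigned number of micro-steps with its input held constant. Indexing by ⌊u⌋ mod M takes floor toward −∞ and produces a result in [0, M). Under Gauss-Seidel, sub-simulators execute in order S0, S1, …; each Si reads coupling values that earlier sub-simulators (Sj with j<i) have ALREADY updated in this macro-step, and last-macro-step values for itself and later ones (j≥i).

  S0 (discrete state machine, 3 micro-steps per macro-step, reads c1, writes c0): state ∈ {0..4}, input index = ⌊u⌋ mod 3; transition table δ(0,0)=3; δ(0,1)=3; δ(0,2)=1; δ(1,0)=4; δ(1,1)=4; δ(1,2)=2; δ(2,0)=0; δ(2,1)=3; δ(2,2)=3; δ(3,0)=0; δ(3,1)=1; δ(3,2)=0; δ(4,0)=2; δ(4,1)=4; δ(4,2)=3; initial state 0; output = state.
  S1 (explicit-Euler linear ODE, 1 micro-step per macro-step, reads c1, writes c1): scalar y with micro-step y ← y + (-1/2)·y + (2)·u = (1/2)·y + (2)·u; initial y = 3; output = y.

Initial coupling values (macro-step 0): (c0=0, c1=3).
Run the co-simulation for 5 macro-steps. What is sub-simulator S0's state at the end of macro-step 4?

S0 state at macro-step 4 = 4

macro 1: S0 reads c1=3 → after 3×micro: 3; S1 reads c1=3 → after 1×micro: 15/2 ⇒ (c0=3, c1=15/2)
macro 2: S0 reads c1=15/2 → after 3×micro: 4; S1 reads c1=15/2 → after 1×micro: 75/4 ⇒ (c0=4, c1=75/4)
macro 3: S0 reads c1=75/4 → after 3×micro: 3; S1 reads c1=75/4 → after 1×micro: 375/8 ⇒ (c0=3, c1=375/8)
macro 4: S0 reads c1=375/8 → after 3×micro: 4; S1 reads c1=375/8 → after 1×micro: 1875/16 ⇒ (c0=4, c1=1875/16)
macro 5: S0 reads c1=1875/16 → after 3×micro: 3; S1 reads c1=1875/16 → after 1×micro: 9375/32 ⇒ (c0=3, c1=9375/32)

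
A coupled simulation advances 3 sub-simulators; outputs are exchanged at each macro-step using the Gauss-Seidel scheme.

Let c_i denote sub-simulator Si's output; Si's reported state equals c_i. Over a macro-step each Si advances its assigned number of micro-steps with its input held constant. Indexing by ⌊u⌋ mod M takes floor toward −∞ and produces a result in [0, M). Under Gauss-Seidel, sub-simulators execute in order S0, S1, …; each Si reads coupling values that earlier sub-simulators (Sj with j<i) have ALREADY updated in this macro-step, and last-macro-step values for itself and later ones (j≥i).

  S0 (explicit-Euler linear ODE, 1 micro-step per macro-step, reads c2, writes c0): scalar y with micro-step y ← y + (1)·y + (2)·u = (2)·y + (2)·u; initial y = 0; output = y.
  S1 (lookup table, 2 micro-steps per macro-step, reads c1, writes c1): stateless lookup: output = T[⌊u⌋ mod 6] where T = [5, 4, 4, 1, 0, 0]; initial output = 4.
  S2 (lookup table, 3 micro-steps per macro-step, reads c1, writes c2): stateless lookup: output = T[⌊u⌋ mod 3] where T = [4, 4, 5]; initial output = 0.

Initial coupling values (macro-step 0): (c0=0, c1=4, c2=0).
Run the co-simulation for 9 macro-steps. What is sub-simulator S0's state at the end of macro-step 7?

S0 state at macro-step 7 = 546

macro 1: S0 reads c2=0 → after 1×micro: 0; S1 reads c1=4 → after 2×micro: 0; S2 reads c1=0 → after 3×micro: 4 ⇒ (c0=0, c1=0, c2=4)
macro 2: S0 reads c2=4 → after 1×micro: 8; S1 reads c1=0 → after 2×micro: 5; S2 reads c1=5 → after 3×micro: 5 ⇒ (c0=8, c1=5, c2=5)
macro 3: S0 reads c2=5 → after 1×micro: 26; S1 reads c1=5 → after 2×micro: 0; S2 reads c1=0 → after 3×micro: 4 ⇒ (c0=26, c1=0, c2=4)
macro 4: S0 reads c2=4 → after 1×micro: 60; S1 reads c1=0 → after 2×micro: 5; S2 reads c1=5 → after 3×micro: 5 ⇒ (c0=60, c1=5, c2=5)
macro 5: S0 reads c2=5 → after 1×micro: 130; S1 reads c1=5 → after 2×micro: 0; S2 reads c1=0 → after 3×micro: 4 ⇒ (c0=130, c1=0, c2=4)
macro 6: S0 reads c2=4 → after 1×micro: 268; S1 reads c1=0 → after 2×micro: 5; S2 reads c1=5 → after 3×micro: 5 ⇒ (c0=268, c1=5, c2=5)
macro 7: S0 reads c2=5 → after 1×micro: 546; S1 reads c1=5 → after 2×micro: 0; S2 reads c1=0 → after 3×micro: 4 ⇒ (c0=546, c1=0, c2=4)
macro 8: S0 reads c2=4 → after 1×micro: 1100; S1 reads c1=0 → after 2×micro: 5; S2 reads c1=5 → after 3×micro: 5 ⇒ (c0=1100, c1=5, c2=5)
macro 9: S0 reads c2=5 → after 1×micro: 2210; S1 reads c1=5 → after 2×micro: 0; S2 reads c1=0 → after 3×micro: 4 ⇒ (c0=2210, c1=0, c2=4)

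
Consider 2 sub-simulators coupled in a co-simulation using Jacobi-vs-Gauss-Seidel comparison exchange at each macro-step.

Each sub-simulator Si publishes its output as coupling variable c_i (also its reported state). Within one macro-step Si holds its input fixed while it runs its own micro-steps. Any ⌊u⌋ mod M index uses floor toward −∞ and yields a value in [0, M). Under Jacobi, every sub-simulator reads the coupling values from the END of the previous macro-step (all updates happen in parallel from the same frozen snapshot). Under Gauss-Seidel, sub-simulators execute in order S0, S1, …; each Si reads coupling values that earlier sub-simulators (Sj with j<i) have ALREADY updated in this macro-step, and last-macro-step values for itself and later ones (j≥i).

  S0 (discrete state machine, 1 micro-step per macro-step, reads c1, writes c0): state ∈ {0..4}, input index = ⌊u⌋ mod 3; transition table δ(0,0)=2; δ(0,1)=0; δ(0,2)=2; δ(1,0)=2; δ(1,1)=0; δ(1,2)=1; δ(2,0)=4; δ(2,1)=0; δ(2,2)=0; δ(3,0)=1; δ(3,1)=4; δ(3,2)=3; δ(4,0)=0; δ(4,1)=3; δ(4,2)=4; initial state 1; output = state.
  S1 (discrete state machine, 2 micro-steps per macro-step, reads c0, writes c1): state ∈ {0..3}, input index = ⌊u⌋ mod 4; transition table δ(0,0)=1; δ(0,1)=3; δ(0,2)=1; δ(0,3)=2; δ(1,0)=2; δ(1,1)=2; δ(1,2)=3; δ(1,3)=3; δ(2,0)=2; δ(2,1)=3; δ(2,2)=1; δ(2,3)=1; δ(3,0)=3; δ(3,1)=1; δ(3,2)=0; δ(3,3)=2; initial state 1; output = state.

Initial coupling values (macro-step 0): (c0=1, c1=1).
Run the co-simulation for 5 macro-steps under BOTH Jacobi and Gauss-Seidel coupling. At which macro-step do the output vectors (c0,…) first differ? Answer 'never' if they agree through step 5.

[Jacobi] macro 1: S0 reads c1=1 → after 1×micro: 0; S1 reads c0=1 → after 2×micro: 3 ⇒ (c0=0, c1=3)
[Jacobi] macro 2: S0 reads c1=3 → after 1×micro: 2; S1 reads c0=0 → after 2×micro: 3 ⇒ (c0=2, c1=3)
[Jacobi] macro 3: S0 reads c1=3 → after 1×micro: 4; S1 reads c0=2 → after 2×micro: 1 ⇒ (c0=4, c1=1)
[Jacobi] macro 4: S0 reads c1=1 → after 1×micro: 3; S1 reads c0=4 → after 2×micro: 2 ⇒ (c0=3, c1=2)
[Jacobi] macro 5: S0 reads c1=2 → after 1×micro: 3; S1 reads c0=3 → after 2×micro: 3 ⇒ (c0=3, c1=3)
[Gauss-Seidel] macro 1: S0 reads c1=1 → after 1×micro: 0; S1 reads c0=0 → after 2×micro: 2 ⇒ (c0=0, c1=2)
[Gauss-Seidel] macro 2: S0 reads c1=2 → after 1×micro: 2; S1 reads c0=2 → after 2×micro: 3 ⇒ (c0=2, c1=3)
[Gauss-Seidel] macro 3: S0 reads c1=3 → after 1×micro: 4; S1 reads c0=4 → after 2×micro: 3 ⇒ (c0=4, c1=3)
[Gauss-Seidel] macro 4: S0 reads c1=3 → after 1×micro: 0; S1 reads c0=0 → after 2×micro: 3 ⇒ (c0=0, c1=3)
[Gauss-Seidel] macro 5: S0 reads c1=3 → after 1×micro: 2; S1 reads c0=2 → after 2×micro: 1 ⇒ (c0=2, c1=1)

first divergence at macro-step: 1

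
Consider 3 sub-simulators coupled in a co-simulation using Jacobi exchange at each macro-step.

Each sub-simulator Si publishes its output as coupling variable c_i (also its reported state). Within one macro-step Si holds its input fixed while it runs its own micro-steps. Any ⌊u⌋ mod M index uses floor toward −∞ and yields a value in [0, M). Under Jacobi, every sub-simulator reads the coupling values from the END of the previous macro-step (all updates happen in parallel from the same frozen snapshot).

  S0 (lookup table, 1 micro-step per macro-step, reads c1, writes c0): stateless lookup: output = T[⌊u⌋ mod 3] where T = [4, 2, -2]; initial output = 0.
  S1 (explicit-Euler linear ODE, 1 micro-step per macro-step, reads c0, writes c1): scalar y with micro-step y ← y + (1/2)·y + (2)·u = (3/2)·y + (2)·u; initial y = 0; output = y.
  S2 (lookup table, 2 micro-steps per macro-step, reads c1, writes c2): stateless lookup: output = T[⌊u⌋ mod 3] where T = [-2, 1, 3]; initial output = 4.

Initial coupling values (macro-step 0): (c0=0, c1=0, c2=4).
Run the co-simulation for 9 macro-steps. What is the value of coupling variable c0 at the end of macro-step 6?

c0 at macro-step 6 = -2

macro 1: S0 reads c1=0 → after 1×micro: 4; S1 reads c0=0 → after 1×micro: 0; S2 reads c1=0 → after 2×micro: -2 ⇒ (c0=4, c1=0, c2=-2)
macro 2: S0 reads c1=0 → after 1×micro: 4; S1 reads c0=4 → after 1×micro: 8; S2 reads c1=0 → after 2×micro: -2 ⇒ (c0=4, c1=8, c2=-2)
macro 3: S0 reads c1=8 → after 1×micro: -2; S1 reads c0=4 → after 1×micro: 20; S2 reads c1=8 → after 2×micro: 3 ⇒ (c0=-2, c1=20, c2=3)
macro 4: S0 reads c1=20 → after 1×micro: -2; S1 reads c0=-2 → after 1×micro: 26; S2 reads c1=20 → after 2×micro: 3 ⇒ (c0=-2, c1=26, c2=3)
macro 5: S0 reads c1=26 → after 1×micro: -2; S1 reads c0=-2 → after 1×micro: 35; S2 reads c1=26 → after 2×micro: 3 ⇒ (c0=-2, c1=35, c2=3)
macro 6: S0 reads c1=35 → after 1×micro: -2; S1 reads c0=-2 → after 1×micro: 97/2; S2 reads c1=35 → after 2×micro: 3 ⇒ (c0=-2, c1=97/2, c2=3)
macro 7: S0 reads c1=97/2 → after 1×micro: 4; S1 reads c0=-2 → after 1×micro: 275/4; S2 reads c1=97/2 → after 2×micro: -2 ⇒ (c0=4, c1=275/4, c2=-2)
macro 8: S0 reads c1=275/4 → after 1×micro: -2; S1 reads c0=4 → after 1×micro: 889/8; S2 reads c1=275/4 → after 2×micro: 3 ⇒ (c0=-2, c1=889/8, c2=3)
macro 9: S0 reads c1=889/8 → after 1×micro: 4; S1 reads c0=-2 → after 1×micro: 2603/16; S2 reads c1=889/8 → after 2×micro: -2 ⇒ (c0=4, c1=2603/16, c2=-2)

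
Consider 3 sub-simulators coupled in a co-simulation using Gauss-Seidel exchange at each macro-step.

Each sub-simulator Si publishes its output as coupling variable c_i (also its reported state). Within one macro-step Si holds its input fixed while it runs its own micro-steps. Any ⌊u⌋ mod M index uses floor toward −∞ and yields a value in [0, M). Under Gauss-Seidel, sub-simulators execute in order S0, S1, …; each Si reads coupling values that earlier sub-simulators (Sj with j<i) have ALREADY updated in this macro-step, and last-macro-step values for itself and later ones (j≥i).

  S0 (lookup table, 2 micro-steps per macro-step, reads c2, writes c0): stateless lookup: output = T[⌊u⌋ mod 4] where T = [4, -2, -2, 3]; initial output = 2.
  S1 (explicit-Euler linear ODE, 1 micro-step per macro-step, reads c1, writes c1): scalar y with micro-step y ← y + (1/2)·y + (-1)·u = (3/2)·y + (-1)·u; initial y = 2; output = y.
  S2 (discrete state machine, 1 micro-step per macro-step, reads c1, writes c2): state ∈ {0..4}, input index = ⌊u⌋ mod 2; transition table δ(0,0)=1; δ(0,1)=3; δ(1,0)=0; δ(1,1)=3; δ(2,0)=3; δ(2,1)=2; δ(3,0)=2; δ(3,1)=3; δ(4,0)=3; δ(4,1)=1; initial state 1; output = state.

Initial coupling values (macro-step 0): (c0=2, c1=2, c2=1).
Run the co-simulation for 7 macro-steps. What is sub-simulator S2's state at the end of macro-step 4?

macro 1: S0 reads c2=1 → after 2×micro: -2; S1 reads c1=2 → after 1×micro: 1; S2 reads c1=1 → after 1×micro: 3 ⇒ (c0=-2, c1=1, c2=3)
macro 2: S0 reads c2=3 → after 2×micro: 3; S1 reads c1=1 → after 1×micro: 1/2; S2 reads c1=1/2 → after 1×micro: 2 ⇒ (c0=3, c1=1/2, c2=2)
macro 3: S0 reads c2=2 → after 2×micro: -2; S1 reads c1=1/2 → after 1×micro: 1/4; S2 reads c1=1/4 → after 1×micro: 3 ⇒ (c0=-2, c1=1/4, c2=3)
macro 4: S0 reads c2=3 → after 2×micro: 3; S1 reads c1=1/4 → after 1×micro: 1/8; S2 reads c1=1/8 → after 1×micro: 2 ⇒ (c0=3, c1=1/8, c2=2)
macro 5: S0 reads c2=2 → after 2×micro: -2; S1 reads c1=1/8 → after 1×micro: 1/16; S2 reads c1=1/16 → after 1×micro: 3 ⇒ (c0=-2, c1=1/16, c2=3)
macro 6: S0 reads c2=3 → after 2×micro: 3; S1 reads c1=1/16 → after 1×micro: 1/32; S2 reads c1=1/32 → after 1×micro: 2 ⇒ (c0=3, c1=1/32, c2=2)
macro 7: S0 reads c2=2 → after 2×micro: -2; S1 reads c1=1/32 → after 1×micro: 1/64; S2 reads c1=1/64 → after 1×micro: 3 ⇒ (c0=-2, c1=1/64, c2=3)

S2 state at macro-step 4 = 2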